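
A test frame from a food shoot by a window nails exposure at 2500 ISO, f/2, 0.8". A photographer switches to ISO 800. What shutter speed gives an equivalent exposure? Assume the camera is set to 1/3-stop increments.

ISO: 2500 → 2000 → 1600 → 1250 → 1000 → 800 — 1 2/3 stops dropped (darker).
Need 1 2/3 stops brighter from the shutter speed: 0.8 → 1 → 1.3 → 1.6 → 2 → 2.5.

2.5 s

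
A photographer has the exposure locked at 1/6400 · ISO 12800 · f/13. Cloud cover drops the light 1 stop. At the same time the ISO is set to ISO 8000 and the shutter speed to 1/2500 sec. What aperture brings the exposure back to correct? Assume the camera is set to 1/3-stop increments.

Scene light: 1 stop darker.
ISO: 12800 → 10000 → 8000 — 2/3 stop lower (darker).
Shutter speed: 1/6400 → 1/5000 → 1/4000 → 1/3200 → 1/2500 — 1 1/3 stops longer (brighter).
Net so far: 1/3 stop darker. Aperture: f/13 → f/11.

f/11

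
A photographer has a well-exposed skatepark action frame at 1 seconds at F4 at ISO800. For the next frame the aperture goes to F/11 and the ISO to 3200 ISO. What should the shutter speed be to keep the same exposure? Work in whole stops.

Aperture: f/4 → f/5.6 → f/8 → f/11 — 3 stops narrower (darker).
ISO: 800 → 1600 → 3200 — 2 stops higher (brighter).
Net change so far: 1 stop darker. Offset with the shutter speed: 1 → 2.

2 s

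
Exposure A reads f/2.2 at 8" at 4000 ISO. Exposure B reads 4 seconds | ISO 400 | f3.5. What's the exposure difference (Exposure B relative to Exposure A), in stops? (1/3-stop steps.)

Aperture: f/2.2 → f/2.5 → f/2.8 → f/3.2 → f/3.5 — 1 1/3 stops smaller aperture (darker).
Shutter speed: 8 → 6 → 5 → 4 — 1 stop faster (darker).
ISO: 4000 → 3200 → 2500 → 2000 → 1600 → 1250 → 1000 → 800 → 640 → 500 → 400 — 3 1/3 stops dropped (darker).
Net: −1 1/3 −1 −3 1/3 = −5 2/3 stops.

5 2/3 stops darker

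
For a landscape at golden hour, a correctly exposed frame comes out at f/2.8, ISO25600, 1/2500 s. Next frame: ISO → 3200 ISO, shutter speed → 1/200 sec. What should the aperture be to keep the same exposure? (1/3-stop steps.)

f/3.5

ISO: 25600 → 20000 → 16000 → 12800 → 10000 → 8000 → 6400 → 5000 → 4000 → 3200 — 3 stops lower (darker).
Shutter speed: 1/2500 → 1/2000 → 1/1600 → 1/1250 → 1/1000 → 1/800 → 1/640 → 1/500 → 1/400 → 1/320 → 1/250 → 1/200 — 3 2/3 stops slower (brighter).
Net change so far: 2/3 stop brighter. Offset with the aperture: f/2.8 → f/3.2 → f/3.5.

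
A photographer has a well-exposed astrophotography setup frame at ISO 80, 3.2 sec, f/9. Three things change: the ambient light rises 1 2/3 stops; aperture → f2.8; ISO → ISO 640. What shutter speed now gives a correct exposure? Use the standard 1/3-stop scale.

1/80s

Scene light: 1 2/3 stops brighter.
Aperture: f/9 → f/8 → f/7.1 → f/6.3 → f/5.6 → f/5 → f/4.5 → f/4 → f/3.5 → f/3.2 → f/2.8 — 3 1/3 stops wider (brighter).
ISO: 80 → 100 → 125 → 160 → 200 → 250 → 320 → 400 → 500 → 640 — 3 stops higher (brighter).
Net so far: 8 stops brighter. Shutter speed: 3.2 → 2.5 → 2 → 1.6 → 1.3 → 1 → 0.8 → 0.6 → 0.5 → 0.4 → 0.3 → 1/4 → 1/5 → 1/6 → 1/8 → 1/10 → 1/13 → 1/15 → 1/20 → 1/25 → 1/30 → 1/40 → 1/50 → 1/60 → 1/80.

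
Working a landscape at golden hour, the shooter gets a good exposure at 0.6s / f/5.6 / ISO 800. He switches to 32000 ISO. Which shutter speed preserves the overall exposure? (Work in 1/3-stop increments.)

1/60s

ISO: 800 → 1000 → 1250 → 1600 → 2000 → 2500 → 3200 → 4000 → 5000 → 6400 → 8000 → 10000 → 12800 → 16000 → 20000 → 25600 → 32000 — 5 1/3 stops higher (brighter).
Need 5 1/3 stops darker from the shutter speed: 0.6 → 0.5 → 0.4 → 0.3 → 1/4 → 1/5 → 1/6 → 1/8 → 1/10 → 1/13 → 1/15 → 1/20 → 1/25 → 1/30 → 1/40 → 1/50 → 1/60.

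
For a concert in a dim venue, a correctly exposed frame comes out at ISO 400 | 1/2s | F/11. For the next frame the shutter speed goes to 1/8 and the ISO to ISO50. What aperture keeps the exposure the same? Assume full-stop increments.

Shutter speed: 1/2 → 1/4 → 1/8 — 2 stops shorter (darker).
ISO: 400 → 200 → 100 → 50 — 3 stops lower (darker).
Net change so far: 5 stops darker. Offset with the aperture: f/11 → f/8 → f/5.6 → f/4 → f/2.8 → f/2.

f/2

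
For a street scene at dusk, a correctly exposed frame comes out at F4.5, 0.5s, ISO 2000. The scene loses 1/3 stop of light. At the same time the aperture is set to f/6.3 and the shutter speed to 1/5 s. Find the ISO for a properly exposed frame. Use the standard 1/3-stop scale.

Scene light: 1/3 stop darker.
Aperture: f/4.5 → f/5 → f/5.6 → f/6.3 — 1 stop smaller aperture (darker).
Shutter speed: 0.5 → 0.4 → 0.3 → 1/4 → 1/5 — 1 1/3 stops faster (darker).
Net so far: 2 2/3 stops darker. ISO: 2000 → 2500 → 3200 → 4000 → 5000 → 6400 → 8000 → 10000 → 12800.

ISO 12800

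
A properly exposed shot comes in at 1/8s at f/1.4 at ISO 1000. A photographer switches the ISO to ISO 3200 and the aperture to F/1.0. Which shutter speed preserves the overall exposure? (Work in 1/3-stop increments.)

1/50s

ISO: 1000 → 1250 → 1600 → 2000 → 2500 → 3200 — 1 2/3 stops higher (brighter).
Aperture: f/1.4 → f/1.2 → f/1.1 → f/1.0 — 1 stop wider (brighter).
Net change so far: 2 2/3 stops brighter. Offset with the shutter speed: 1/8 → 1/10 → 1/13 → 1/15 → 1/20 → 1/25 → 1/30 → 1/40 → 1/50.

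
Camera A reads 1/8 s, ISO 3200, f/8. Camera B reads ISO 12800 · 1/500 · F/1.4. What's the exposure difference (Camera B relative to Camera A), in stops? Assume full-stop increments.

1 stop brighter

Aperture: f/8 → f/5.6 → f/4 → f/2.8 → f/2 → f/1.4 — 5 stops opened up (brighter).
Shutter speed: 1/8 → 1/15 → 1/30 → 1/60 → 1/125 → 1/250 → 1/500 — 6 stops faster (darker).
ISO: 3200 → 6400 → 12800 — 2 stops raised (brighter).
Net: +5 −6 +2 = +1 stop.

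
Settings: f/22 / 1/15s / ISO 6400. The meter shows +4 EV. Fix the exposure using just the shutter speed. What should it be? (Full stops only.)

Overexposed by 4 stops → need 4 stops darker.
Shutter speed: 1/15 → 1/30 → 1/60 → 1/125 → 1/250.

1/250s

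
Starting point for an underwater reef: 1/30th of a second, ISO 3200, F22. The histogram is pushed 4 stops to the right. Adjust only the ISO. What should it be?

ISO 200

Overexposed by 4 stops → need 4 stops darker.
ISO: 3200 → 1600 → 800 → 400 → 200.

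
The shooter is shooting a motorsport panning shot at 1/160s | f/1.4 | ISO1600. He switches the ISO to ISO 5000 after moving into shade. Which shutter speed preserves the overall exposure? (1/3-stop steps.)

1/500s

ISO: 1600 → 2000 → 2500 → 3200 → 4000 → 5000 — 1 2/3 stops raised (brighter).
Need 1 2/3 stops darker from the shutter speed: 1/160 → 1/200 → 1/250 → 1/320 → 1/400 → 1/500.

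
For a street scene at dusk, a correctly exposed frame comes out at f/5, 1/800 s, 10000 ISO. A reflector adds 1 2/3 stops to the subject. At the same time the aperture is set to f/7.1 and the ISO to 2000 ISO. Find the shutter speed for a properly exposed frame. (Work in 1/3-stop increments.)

Scene light: 1 2/3 stops brighter.
Aperture: f/5 → f/5.6 → f/6.3 → f/7.1 — 1 stop smaller aperture (darker).
ISO: 10000 → 8000 → 6400 → 5000 → 4000 → 3200 → 2500 → 2000 — 2 1/3 stops dropped (darker).
Net so far: 1 2/3 stops darker. Shutter speed: 1/800 → 1/640 → 1/500 → 1/400 → 1/320 → 1/250.

1/250s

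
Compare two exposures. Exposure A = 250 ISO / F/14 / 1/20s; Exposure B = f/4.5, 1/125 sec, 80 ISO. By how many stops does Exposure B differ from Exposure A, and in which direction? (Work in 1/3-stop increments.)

Aperture: f/14 → f/13 → f/11 → f/10 → f/9 → f/8 → f/7.1 → f/6.3 → f/5.6 → f/5 → f/4.5 — 3 1/3 stops larger aperture (brighter).
Shutter speed: 1/20 → 1/25 → 1/30 → 1/40 → 1/50 → 1/60 → 1/80 → 1/100 → 1/125 — 2 2/3 stops shorter (darker).
ISO: 250 → 200 → 160 → 125 → 100 → 80 — 1 2/3 stops dropped (darker).
Net: +3 1/3 −2 2/3 −1 2/3 = −1 stop.

1 stop darker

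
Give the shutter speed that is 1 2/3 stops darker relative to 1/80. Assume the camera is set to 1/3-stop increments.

Shutter speed: 1/80 → 1/100 → 1/125 → 1/160 → 1/200 → 1/250 — 1 2/3 stops faster (darker).

1/250s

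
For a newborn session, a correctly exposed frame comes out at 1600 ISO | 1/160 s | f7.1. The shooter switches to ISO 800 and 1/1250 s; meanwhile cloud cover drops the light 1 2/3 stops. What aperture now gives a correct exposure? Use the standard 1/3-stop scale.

f/1.0

Scene light: 1 2/3 stops darker.
ISO: 1600 → 1250 → 1000 → 800 — 1 stop dropped (darker).
Shutter speed: 1/160 → 1/200 → 1/250 → 1/320 → 1/400 → 1/500 → 1/640 → 1/800 → 1/1000 → 1/1250 — 3 stops shorter (darker).
Net so far: 5 2/3 stops darker. Aperture: f/7.1 → f/6.3 → f/5.6 → f/5 → f/4.5 → f/4 → f/3.5 → f/3.2 → f/2.8 → f/2.5 → f/2.2 → f/2 → f/1.8 → f/1.6 → f/1.4 → f/1.2 → f/1.1 → f/1.0.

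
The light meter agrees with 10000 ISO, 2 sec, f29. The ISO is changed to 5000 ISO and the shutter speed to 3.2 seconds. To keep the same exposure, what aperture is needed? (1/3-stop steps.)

ISO: 10000 → 8000 → 6400 → 5000 — 1 stop dropped (darker).
Shutter speed: 2 → 2.5 → 3.2 — 2/3 stop longer (brighter).
Net change so far: 1/3 stop darker. Offset with the aperture: f/29 → f/25.

f/25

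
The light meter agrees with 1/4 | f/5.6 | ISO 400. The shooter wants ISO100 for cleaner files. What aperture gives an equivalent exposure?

f/2.8

ISO: 400 → 200 → 100 — 2 stops lower (darker).
Need 2 stops brighter from the aperture: f/5.6 → f/4 → f/2.8.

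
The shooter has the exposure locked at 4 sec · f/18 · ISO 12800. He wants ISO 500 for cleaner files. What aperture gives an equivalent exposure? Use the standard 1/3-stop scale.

ISO: 12800 → 10000 → 8000 → 6400 → 5000 → 4000 → 3200 → 2500 → 2000 → 1600 → 1250 → 1000 → 800 → 640 → 500 — 4 2/3 stops dropped (darker).
Need 4 2/3 stops brighter from the aperture: f/18 → f/16 → f/14 → f/13 → f/11 → f/10 → f/9 → f/8 → f/7.1 → f/6.3 → f/5.6 → f/5 → f/4.5 → f/4 → f/3.5.

f/3.5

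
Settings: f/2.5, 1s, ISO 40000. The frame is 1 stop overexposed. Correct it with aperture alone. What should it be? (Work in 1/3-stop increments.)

Overexposed by 1 stop → need 1 stop darker.
Aperture: f/2.5 → f/2.8 → f/3.2 → f/3.5.

f/3.5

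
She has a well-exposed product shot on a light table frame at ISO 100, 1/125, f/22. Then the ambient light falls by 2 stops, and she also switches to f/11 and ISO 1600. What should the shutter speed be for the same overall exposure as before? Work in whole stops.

1/2000s

Scene light: 2 stops darker.
Aperture: f/22 → f/16 → f/11 — 2 stops wider (brighter).
ISO: 100 → 200 → 400 → 800 → 1600 — 4 stops higher (brighter).
Net so far: 4 stops brighter. Shutter speed: 1/125 → 1/250 → 1/500 → 1/1000 → 1/2000.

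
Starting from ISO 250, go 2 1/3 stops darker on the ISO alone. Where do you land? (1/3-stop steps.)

ISO 50

ISO: 250 → 200 → 160 → 125 → 100 → 80 → 64 → 50 — 2 1/3 stops dropped (darker).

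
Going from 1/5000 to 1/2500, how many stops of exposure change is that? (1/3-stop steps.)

1/5000 → 1/4000 → 1/3200 → 1/2500 — count the steps: 3 third-stops = 1 stop.

1 stop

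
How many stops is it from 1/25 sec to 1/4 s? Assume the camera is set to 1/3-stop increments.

1/25 → 1/20 → 1/15 → 1/13 → 1/10 → 1/8 → 1/6 → 1/5 → 1/4 — count the steps: 8 third-stops = 2 2/3 stops.

2 2/3 stops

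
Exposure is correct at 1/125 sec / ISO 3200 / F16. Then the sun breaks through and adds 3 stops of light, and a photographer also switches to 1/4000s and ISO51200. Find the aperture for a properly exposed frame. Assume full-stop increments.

f/32

Scene light: 3 stops brighter.
Shutter speed: 1/125 → 1/250 → 1/500 → 1/1000 → 1/2000 → 1/4000 — 5 stops faster (darker).
ISO: 3200 → 6400 → 12800 → 25600 → 51200 — 4 stops raised (brighter).
Net so far: 2 stops brighter. Aperture: f/16 → f/22 → f/32.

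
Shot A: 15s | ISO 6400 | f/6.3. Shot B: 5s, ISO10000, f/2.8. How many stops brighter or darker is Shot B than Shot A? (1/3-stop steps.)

1 1/3 stops brighter

Aperture: f/6.3 → f/5.6 → f/5 → f/4.5 → f/4 → f/3.5 → f/3.2 → f/2.8 — 2 1/3 stops opened up (brighter).
Shutter speed: 15 → 13 → 10 → 8 → 6 → 5 — 1 2/3 stops shorter (darker).
ISO: 6400 → 8000 → 10000 — 2/3 stop raised (brighter).
Net: +2 1/3 −1 2/3 +2/3 = +1 1/3 stops.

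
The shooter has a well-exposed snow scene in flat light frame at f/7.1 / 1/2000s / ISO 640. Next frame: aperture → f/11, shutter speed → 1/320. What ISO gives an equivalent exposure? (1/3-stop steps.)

Aperture: f/7.1 → f/8 → f/9 → f/10 → f/11 — 1 1/3 stops narrower (darker).
Shutter speed: 1/2000 → 1/1600 → 1/1250 → 1/1000 → 1/800 → 1/640 → 1/500 → 1/400 → 1/320 — 2 2/3 stops slower (brighter).
Net change so far: 1 1/3 stops brighter. Offset with the ISO: 640 → 500 → 400 → 320 → 250.

ISO 250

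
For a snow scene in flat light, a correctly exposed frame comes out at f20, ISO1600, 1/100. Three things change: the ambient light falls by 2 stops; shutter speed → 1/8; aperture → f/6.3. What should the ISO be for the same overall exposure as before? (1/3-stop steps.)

Scene light: 2 stops darker.
Shutter speed: 1/100 → 1/80 → 1/60 → 1/50 → 1/40 → 1/30 → 1/25 → 1/20 → 1/15 → 1/13 → 1/10 → 1/8 — 3 2/3 stops longer (brighter).
Aperture: f/20 → f/18 → f/16 → f/14 → f/13 → f/11 → f/10 → f/9 → f/8 → f/7.1 → f/6.3 — 3 1/3 stops wider (brighter).
Net so far: 5 stops brighter. ISO: 1600 → 1250 → 1000 → 800 → 640 → 500 → 400 → 320 → 250 → 200 → 160 → 125 → 100 → 80 → 64 → 50.

ISO 50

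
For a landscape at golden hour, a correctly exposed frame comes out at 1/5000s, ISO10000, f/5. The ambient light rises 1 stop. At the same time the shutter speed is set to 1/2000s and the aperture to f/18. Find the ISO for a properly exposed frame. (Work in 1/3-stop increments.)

Scene light: 1 stop brighter.
Shutter speed: 1/5000 → 1/4000 → 1/3200 → 1/2500 → 1/2000 — 1 1/3 stops slower (brighter).
Aperture: f/5 → f/5.6 → f/6.3 → f/7.1 → f/8 → f/9 → f/10 → f/11 → f/13 → f/14 → f/16 → f/18 — 3 2/3 stops narrower (darker).
Net so far: 1 1/3 stops darker. ISO: 10000 → 12800 → 16000 → 20000 → 25600.

ISO 25600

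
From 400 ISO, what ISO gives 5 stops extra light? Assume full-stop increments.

ISO: 400 → 800 → 1600 → 3200 → 6400 → 12800 — 5 stops higher (brighter).

ISO 12800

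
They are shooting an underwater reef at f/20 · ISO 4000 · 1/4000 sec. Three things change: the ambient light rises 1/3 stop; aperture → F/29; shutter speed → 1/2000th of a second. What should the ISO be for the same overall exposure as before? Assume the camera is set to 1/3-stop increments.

Scene light: 1/3 stop brighter.
Aperture: f/20 → f/22 → f/25 → f/29 — 1 stop narrower (darker).
Shutter speed: 1/4000 → 1/3200 → 1/2500 → 1/2000 — 1 stop longer (brighter).
Net so far: 1/3 stop brighter. ISO: 4000 → 3200.

ISO 3200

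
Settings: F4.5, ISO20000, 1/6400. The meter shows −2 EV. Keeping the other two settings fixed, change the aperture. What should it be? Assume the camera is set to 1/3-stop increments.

Underexposed by 2 stops → need 2 stops brighter.
Aperture: f/4.5 → f/4 → f/3.5 → f/3.2 → f/2.8 → f/2.5 → f/2.2.

f/2.2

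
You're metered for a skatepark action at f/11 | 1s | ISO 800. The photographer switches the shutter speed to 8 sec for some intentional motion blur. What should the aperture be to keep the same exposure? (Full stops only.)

Shutter speed: 1 → 2 → 4 → 8 — 3 stops longer (brighter).
Need 3 stops darker from the aperture: f/11 → f/16 → f/22 → f/32.

f/32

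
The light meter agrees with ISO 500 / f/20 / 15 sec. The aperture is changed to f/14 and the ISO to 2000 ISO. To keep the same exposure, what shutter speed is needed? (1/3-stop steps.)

Aperture: f/20 → f/18 → f/16 → f/14 — 1 stop opened up (brighter).
ISO: 500 → 640 → 800 → 1000 → 1250 → 1600 → 2000 — 2 stops raised (brighter).
Net change so far: 3 stops brighter. Offset with the shutter speed: 15 → 13 → 10 → 8 → 6 → 5 → 4 → 3.2 → 2.5 → 2.

2 s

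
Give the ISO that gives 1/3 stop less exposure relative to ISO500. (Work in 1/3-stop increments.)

ISO: 500 → 400 — 1/3 stop lower (darker).

ISO 400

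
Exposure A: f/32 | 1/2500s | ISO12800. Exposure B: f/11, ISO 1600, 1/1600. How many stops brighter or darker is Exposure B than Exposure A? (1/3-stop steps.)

Aperture: f/32 → f/29 → f/25 → f/22 → f/20 → f/18 → f/16 → f/14 → f/13 → f/11 — 3 stops opened up (brighter).
Shutter speed: 1/2500 → 1/2000 → 1/1600 — 2/3 stop longer (brighter).
ISO: 12800 → 10000 → 8000 → 6400 → 5000 → 4000 → 3200 → 2500 → 2000 → 1600 — 3 stops dropped (darker).
Net: +3 +2/3 −3 = +2/3 stops.

2/3 stop brighter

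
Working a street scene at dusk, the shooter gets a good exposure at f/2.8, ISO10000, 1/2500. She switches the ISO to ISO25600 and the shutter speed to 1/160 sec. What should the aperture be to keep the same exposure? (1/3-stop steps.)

ISO: 10000 → 12800 → 16000 → 20000 → 25600 — 1 1/3 stops higher (brighter).
Shutter speed: 1/2500 → 1/2000 → 1/1600 → 1/1250 → 1/1000 → 1/800 → 1/640 → 1/500 → 1/400 → 1/320 → 1/250 → 1/200 → 1/160 — 4 stops longer (brighter).
Net change so far: 5 1/3 stops brighter. Offset with the aperture: f/2.8 → f/3.2 → f/3.5 → f/4 → f/4.5 → f/5 → f/5.6 → f/6.3 → f/7.1 → f/8 → f/9 → f/10 → f/11 → f/13 → f/14 → f/16 → f/18.

f/18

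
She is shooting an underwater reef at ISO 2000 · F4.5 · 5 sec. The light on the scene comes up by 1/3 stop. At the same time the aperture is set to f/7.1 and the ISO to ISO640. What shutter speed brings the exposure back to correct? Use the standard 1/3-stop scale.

30 s

Scene light: 1/3 stop brighter.
Aperture: f/4.5 → f/5 → f/5.6 → f/6.3 → f/7.1 — 1 1/3 stops stopped down (darker).
ISO: 2000 → 1600 → 1250 → 1000 → 800 → 640 — 1 2/3 stops lower (darker).
Net so far: 2 2/3 stops darker. Shutter speed: 5 → 6 → 8 → 10 → 13 → 15 → 20 → 25 → 30.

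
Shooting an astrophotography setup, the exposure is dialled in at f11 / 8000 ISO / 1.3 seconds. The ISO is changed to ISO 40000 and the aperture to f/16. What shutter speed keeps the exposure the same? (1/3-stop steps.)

ISO: 8000 → 10000 → 12800 → 16000 → 20000 → 25600 → 32000 → 40000 — 2 1/3 stops higher (brighter).
Aperture: f/11 → f/13 → f/14 → f/16 — 1 stop narrower (darker).
Net change so far: 1 1/3 stops brighter. Offset with the shutter speed: 1.3 → 1 → 0.8 → 0.6 → 0.5.

0.5 s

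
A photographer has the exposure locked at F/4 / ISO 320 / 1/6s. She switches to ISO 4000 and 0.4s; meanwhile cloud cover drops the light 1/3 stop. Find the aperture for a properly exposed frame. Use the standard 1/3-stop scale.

f/20

Scene light: 1/3 stop darker.
ISO: 320 → 400 → 500 → 640 → 800 → 1000 → 1250 → 1600 → 2000 → 2500 → 3200 → 4000 — 3 2/3 stops higher (brighter).
Shutter speed: 1/6 → 1/5 → 1/4 → 0.3 → 0.4 — 1 1/3 stops longer (brighter).
Net so far: 4 2/3 stops brighter. Aperture: f/4 → f/4.5 → f/5 → f/5.6 → f/6.3 → f/7.1 → f/8 → f/9 → f/10 → f/11 → f/13 → f/14 → f/16 → f/18 → f/20.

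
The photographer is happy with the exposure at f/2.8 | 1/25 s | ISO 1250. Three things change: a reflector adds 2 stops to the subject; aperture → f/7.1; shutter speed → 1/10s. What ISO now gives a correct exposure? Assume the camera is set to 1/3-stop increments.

ISO 800

Scene light: 2 stops brighter.
Aperture: f/2.8 → f/3.2 → f/3.5 → f/4 → f/4.5 → f/5 → f/5.6 → f/6.3 → f/7.1 — 2 2/3 stops smaller aperture (darker).
Shutter speed: 1/25 → 1/20 → 1/15 → 1/13 → 1/10 — 1 1/3 stops longer (brighter).
Net so far: 2/3 stop brighter. ISO: 1250 → 1000 → 800.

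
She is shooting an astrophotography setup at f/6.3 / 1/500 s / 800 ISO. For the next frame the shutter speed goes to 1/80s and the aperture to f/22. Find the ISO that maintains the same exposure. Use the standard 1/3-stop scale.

ISO 1600

Shutter speed: 1/500 → 1/400 → 1/320 → 1/250 → 1/200 → 1/160 → 1/125 → 1/100 → 1/80 — 2 2/3 stops slower (brighter).
Aperture: f/6.3 → f/7.1 → f/8 → f/9 → f/10 → f/11 → f/13 → f/14 → f/16 → f/18 → f/20 → f/22 — 3 2/3 stops smaller aperture (darker).
Net change so far: 1 stop darker. Offset with the ISO: 800 → 1000 → 1250 → 1600.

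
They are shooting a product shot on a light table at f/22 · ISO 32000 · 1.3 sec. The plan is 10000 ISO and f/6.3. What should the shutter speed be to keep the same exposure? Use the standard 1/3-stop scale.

0.3 s

ISO: 32000 → 25600 → 20000 → 16000 → 12800 → 10000 — 1 2/3 stops lower (darker).
Aperture: f/22 → f/20 → f/18 → f/16 → f/14 → f/13 → f/11 → f/10 → f/9 → f/8 → f/7.1 → f/6.3 — 3 2/3 stops wider (brighter).
Net change so far: 2 stops brighter. Offset with the shutter speed: 1.3 → 1 → 0.8 → 0.6 → 0.5 → 0.4 → 0.3.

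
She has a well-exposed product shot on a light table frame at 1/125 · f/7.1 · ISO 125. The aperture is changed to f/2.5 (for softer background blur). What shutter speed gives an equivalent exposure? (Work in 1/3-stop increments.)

1/1000s

Aperture: f/7.1 → f/6.3 → f/5.6 → f/5 → f/4.5 → f/4 → f/3.5 → f/3.2 → f/2.8 → f/2.5 — 3 stops wider (brighter).
Need 3 stops darker from the shutter speed: 1/125 → 1/160 → 1/200 → 1/250 → 1/320 → 1/400 → 1/500 → 1/640 → 1/800 → 1/1000.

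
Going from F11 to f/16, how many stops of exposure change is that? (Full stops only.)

1 stop

f/11 → f/16 — count the steps: 1 stop.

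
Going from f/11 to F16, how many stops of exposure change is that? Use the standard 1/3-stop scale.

1 stop

f/11 → f/13 → f/14 → f/16 — count the steps: 3 third-stops = 1 stop.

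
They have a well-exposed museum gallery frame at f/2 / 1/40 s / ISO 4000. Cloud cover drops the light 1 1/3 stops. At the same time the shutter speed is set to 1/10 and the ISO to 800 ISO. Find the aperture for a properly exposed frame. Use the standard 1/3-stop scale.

f/1.1

Scene light: 1 1/3 stops darker.
Shutter speed: 1/40 → 1/30 → 1/25 → 1/20 → 1/15 → 1/13 → 1/10 — 2 stops slower (brighter).
ISO: 4000 → 3200 → 2500 → 2000 → 1600 → 1250 → 1000 → 800 — 2 1/3 stops lower (darker).
Net so far: 1 2/3 stops darker. Aperture: f/2 → f/1.8 → f/1.6 → f/1.4 → f/1.2 → f/1.1.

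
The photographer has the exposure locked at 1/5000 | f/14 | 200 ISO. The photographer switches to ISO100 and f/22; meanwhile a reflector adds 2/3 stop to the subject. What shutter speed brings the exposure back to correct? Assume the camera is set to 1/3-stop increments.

1/1600s

Scene light: 2/3 stop brighter.
ISO: 200 → 160 → 125 → 100 — 1 stop dropped (darker).
Aperture: f/14 → f/16 → f/18 → f/20 → f/22 — 1 1/3 stops smaller aperture (darker).
Net so far: 1 2/3 stops darker. Shutter speed: 1/5000 → 1/4000 → 1/3200 → 1/2500 → 1/2000 → 1/1600.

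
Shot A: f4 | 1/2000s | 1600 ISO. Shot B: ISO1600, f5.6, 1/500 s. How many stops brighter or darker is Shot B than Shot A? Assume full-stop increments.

1 stop brighter

Aperture: f/4 → f/5.6 — 1 stop narrower (darker).
Shutter speed: 1/2000 → 1/1000 → 1/500 — 2 stops longer (brighter).
ISO: unchanged.
Net: −1 +2 = +1 stop.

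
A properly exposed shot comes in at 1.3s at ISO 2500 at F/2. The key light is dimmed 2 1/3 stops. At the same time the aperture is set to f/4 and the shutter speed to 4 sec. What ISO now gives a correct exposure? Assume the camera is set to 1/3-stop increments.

ISO 16000

Scene light: 2 1/3 stops darker.
Aperture: f/2 → f/2.2 → f/2.5 → f/2.8 → f/3.2 → f/3.5 → f/4 — 2 stops stopped down (darker).
Shutter speed: 1.3 → 1.6 → 2 → 2.5 → 3.2 → 4 — 1 2/3 stops longer (brighter).
Net so far: 2 2/3 stops darker. ISO: 2500 → 3200 → 4000 → 5000 → 6400 → 8000 → 10000 → 12800 → 16000.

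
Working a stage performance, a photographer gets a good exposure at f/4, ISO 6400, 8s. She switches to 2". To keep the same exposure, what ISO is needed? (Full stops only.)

Shutter speed: 8 → 4 → 2 — 2 stops faster (darker).
Need 2 stops brighter from the ISO: 6400 → 12800 → 25600.

ISO 25600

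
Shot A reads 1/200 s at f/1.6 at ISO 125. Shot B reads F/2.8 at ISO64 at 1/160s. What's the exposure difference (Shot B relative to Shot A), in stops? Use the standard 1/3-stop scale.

2 1/3 stops darker

Aperture: f/1.6 → f/1.8 → f/2 → f/2.2 → f/2.5 → f/2.8 — 1 2/3 stops narrower (darker).
Shutter speed: 1/200 → 1/160 — 1/3 stop slower (brighter).
ISO: 125 → 100 → 80 → 64 — 1 stop lower (darker).
Net: −1 2/3 +1/3 −1 = −2 1/3 stops.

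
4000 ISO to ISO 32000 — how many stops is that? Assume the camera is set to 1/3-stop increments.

3 stops

4000 → 5000 → 6400 → 8000 → 10000 → 12800 → 16000 → 20000 → 25600 → 32000 — count the steps: 9 third-stops = 3 stops.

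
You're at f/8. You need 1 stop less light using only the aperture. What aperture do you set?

Aperture: f/8 → f/11 — 1 stop smaller aperture (darker).

f/11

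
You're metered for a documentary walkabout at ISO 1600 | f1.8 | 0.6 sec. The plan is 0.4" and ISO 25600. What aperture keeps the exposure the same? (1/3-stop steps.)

f/5.6

Shutter speed: 0.6 → 0.5 → 0.4 — 2/3 stop faster (darker).
ISO: 1600 → 2000 → 2500 → 3200 → 4000 → 5000 → 6400 → 8000 → 10000 → 12800 → 16000 → 20000 → 25600 — 4 stops higher (brighter).
Net change so far: 3 1/3 stops brighter. Offset with the aperture: f/1.8 → f/2 → f/2.2 → f/2.5 → f/2.8 → f/3.2 → f/3.5 → f/4 → f/4.5 → f/5 → f/5.6.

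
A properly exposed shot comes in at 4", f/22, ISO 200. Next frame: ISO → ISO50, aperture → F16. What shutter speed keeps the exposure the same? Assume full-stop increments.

8 s

ISO: 200 → 100 → 50 — 2 stops dropped (darker).
Aperture: f/22 → f/16 — 1 stop opened up (brighter).
Net change so far: 1 stop darker. Offset with the shutter speed: 4 → 8.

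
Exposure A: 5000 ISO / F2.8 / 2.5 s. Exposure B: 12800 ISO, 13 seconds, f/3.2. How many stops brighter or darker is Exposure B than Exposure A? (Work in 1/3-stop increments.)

Aperture: f/2.8 → f/3.2 — 1/3 stop narrower (darker).
Shutter speed: 2.5 → 3.2 → 4 → 5 → 6 → 8 → 10 → 13 — 2 1/3 stops slower (brighter).
ISO: 5000 → 6400 → 8000 → 10000 → 12800 — 1 1/3 stops higher (brighter).
Net: −1/3 +2 1/3 +1 1/3 = +3 1/3 stops.

3 1/3 stops brighter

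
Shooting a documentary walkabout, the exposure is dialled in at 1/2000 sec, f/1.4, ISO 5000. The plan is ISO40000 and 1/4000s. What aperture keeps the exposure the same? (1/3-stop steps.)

ISO: 5000 → 6400 → 8000 → 10000 → 12800 → 16000 → 20000 → 25600 → 32000 → 40000 — 3 stops higher (brighter).
Shutter speed: 1/2000 → 1/2500 → 1/3200 → 1/4000 — 1 stop shorter (darker).
Net change so far: 2 stops brighter. Offset with the aperture: f/1.4 → f/1.6 → f/1.8 → f/2 → f/2.2 → f/2.5 → f/2.8.

f/2.8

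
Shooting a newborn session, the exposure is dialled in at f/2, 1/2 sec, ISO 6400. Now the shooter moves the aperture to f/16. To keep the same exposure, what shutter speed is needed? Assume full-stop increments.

30 s

Aperture: f/2 → f/2.8 → f/4 → f/5.6 → f/8 → f/11 → f/16 — 6 stops smaller aperture (darker).
Need 6 stops brighter from the shutter speed: 1/2 → 1 → 2 → 4 → 8 → 15 → 30.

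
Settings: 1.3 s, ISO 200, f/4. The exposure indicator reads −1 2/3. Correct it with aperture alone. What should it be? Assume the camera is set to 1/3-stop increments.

Underexposed by 1 2/3 stops → need 1 2/3 stops brighter.
Aperture: f/4 → f/3.5 → f/3.2 → f/2.8 → f/2.5 → f/2.2.

f/2.2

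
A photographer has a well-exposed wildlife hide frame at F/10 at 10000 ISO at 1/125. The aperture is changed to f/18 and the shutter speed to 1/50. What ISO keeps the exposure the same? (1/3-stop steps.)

Aperture: f/10 → f/11 → f/13 → f/14 → f/16 → f/18 — 1 2/3 stops smaller aperture (darker).
Shutter speed: 1/125 → 1/100 → 1/80 → 1/60 → 1/50 — 1 1/3 stops longer (brighter).
Net change so far: 1/3 stop darker. Offset with the ISO: 10000 → 12800.

ISO 12800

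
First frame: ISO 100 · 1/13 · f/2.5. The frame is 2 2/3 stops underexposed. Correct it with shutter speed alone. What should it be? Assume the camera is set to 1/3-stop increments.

0.5 s

Underexposed by 2 2/3 stops → need 2 2/3 stops brighter.
Shutter speed: 1/13 → 1/10 → 1/8 → 1/6 → 1/5 → 1/4 → 0.3 → 0.4 → 0.5.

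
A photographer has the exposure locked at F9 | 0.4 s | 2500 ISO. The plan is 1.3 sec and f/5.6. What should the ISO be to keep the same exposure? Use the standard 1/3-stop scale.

Shutter speed: 0.4 → 0.5 → 0.6 → 0.8 → 1 → 1.3 — 1 2/3 stops slower (brighter).
Aperture: f/9 → f/8 → f/7.1 → f/6.3 → f/5.6 — 1 1/3 stops larger aperture (brighter).
Net change so far: 3 stops brighter. Offset with the ISO: 2500 → 2000 → 1600 → 1250 → 1000 → 800 → 640 → 500 → 400 → 320.

ISO 320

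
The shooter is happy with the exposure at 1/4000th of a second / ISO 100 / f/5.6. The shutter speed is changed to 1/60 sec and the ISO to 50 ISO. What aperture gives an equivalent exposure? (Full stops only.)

f/32

Shutter speed: 1/4000 → 1/2000 → 1/1000 → 1/500 → 1/250 → 1/125 → 1/60 — 6 stops slower (brighter).
ISO: 100 → 50 — 1 stop lower (darker).
Net change so far: 5 stops brighter. Offset with the aperture: f/5.6 → f/8 → f/11 → f/16 → f/22 → f/32.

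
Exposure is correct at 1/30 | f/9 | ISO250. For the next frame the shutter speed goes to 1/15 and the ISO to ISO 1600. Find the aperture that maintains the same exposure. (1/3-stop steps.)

Shutter speed: 1/30 → 1/25 → 1/20 → 1/15 — 1 stop slower (brighter).
ISO: 250 → 320 → 400 → 500 → 640 → 800 → 1000 → 1250 → 1600 — 2 2/3 stops raised (brighter).
Net change so far: 3 2/3 stops brighter. Offset with the aperture: f/9 → f/10 → f/11 → f/13 → f/14 → f/16 → f/18 → f/20 → f/22 → f/25 → f/29 → f/32.

f/32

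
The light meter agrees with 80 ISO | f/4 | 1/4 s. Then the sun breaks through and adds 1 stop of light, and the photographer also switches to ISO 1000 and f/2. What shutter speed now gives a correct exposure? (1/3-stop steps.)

Scene light: 1 stop brighter.
ISO: 80 → 100 → 125 → 160 → 200 → 250 → 320 → 400 → 500 → 640 → 800 → 1000 — 3 2/3 stops raised (brighter).
Aperture: f/4 → f/3.5 → f/3.2 → f/2.8 → f/2.5 → f/2.2 → f/2 — 2 stops larger aperture (brighter).
Net so far: 6 2/3 stops brighter. Shutter speed: 1/4 → 1/5 → 1/6 → 1/8 → 1/10 → 1/13 → 1/15 → 1/20 → 1/25 → 1/30 → 1/40 → 1/50 → 1/60 → 1/80 → 1/100 → 1/125 → 1/160 → 1/200 → 1/250 → 1/320 → 1/400.

1/400s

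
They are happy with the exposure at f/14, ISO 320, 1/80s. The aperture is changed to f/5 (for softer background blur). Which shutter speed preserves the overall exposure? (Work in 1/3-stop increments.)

1/640s

Aperture: f/14 → f/13 → f/11 → f/10 → f/9 → f/8 → f/7.1 → f/6.3 → f/5.6 → f/5 — 3 stops opened up (brighter).
Need 3 stops darker from the shutter speed: 1/80 → 1/100 → 1/125 → 1/160 → 1/200 → 1/250 → 1/320 → 1/400 → 1/500 → 1/640.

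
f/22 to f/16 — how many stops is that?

f/22 → f/16 — count the steps: 1 stop.

1 stop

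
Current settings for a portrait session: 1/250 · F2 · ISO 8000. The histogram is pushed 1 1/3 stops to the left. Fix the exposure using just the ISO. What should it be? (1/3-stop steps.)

ISO 20000

Underexposed by 1 1/3 stops → need 1 1/3 stops brighter.
ISO: 8000 → 10000 → 12800 → 16000 → 20000.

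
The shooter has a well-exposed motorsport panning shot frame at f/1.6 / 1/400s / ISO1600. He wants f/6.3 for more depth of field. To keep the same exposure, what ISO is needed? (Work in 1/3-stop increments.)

Aperture: f/1.6 → f/1.8 → f/2 → f/2.2 → f/2.5 → f/2.8 → f/3.2 → f/3.5 → f/4 → f/4.5 → f/5 → f/5.6 → f/6.3 — 4 stops narrower (darker).
Need 4 stops brighter from the ISO: 1600 → 2000 → 2500 → 3200 → 4000 → 5000 → 6400 → 8000 → 10000 → 12800 → 16000 → 20000 → 25600.

ISO 25600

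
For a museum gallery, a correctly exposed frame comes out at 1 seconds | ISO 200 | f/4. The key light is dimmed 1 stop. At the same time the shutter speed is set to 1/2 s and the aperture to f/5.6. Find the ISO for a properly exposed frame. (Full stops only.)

Scene light: 1 stop darker.
Shutter speed: 1 → 1/2 — 1 stop shorter (darker).
Aperture: f/4 → f/5.6 — 1 stop narrower (darker).
Net so far: 3 stops darker. ISO: 200 → 400 → 800 → 1600.

ISO 1600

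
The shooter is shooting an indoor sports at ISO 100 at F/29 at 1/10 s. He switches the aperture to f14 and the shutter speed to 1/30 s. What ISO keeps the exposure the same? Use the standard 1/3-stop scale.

Aperture: f/29 → f/25 → f/22 → f/20 → f/18 → f/16 → f/14 — 2 stops wider (brighter).
Shutter speed: 1/10 → 1/13 → 1/15 → 1/20 → 1/25 → 1/30 — 1 2/3 stops shorter (darker).
Net change so far: 1/3 stop brighter. Offset with the ISO: 100 → 80.

ISO 80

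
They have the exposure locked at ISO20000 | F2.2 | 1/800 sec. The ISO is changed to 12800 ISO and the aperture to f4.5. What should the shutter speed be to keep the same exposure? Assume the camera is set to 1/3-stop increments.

1/125s

ISO: 20000 → 16000 → 12800 — 2/3 stop dropped (darker).
Aperture: f/2.2 → f/2.5 → f/2.8 → f/3.2 → f/3.5 → f/4 → f/4.5 — 2 stops narrower (darker).
Net change so far: 2 2/3 stops darker. Offset with the shutter speed: 1/800 → 1/640 → 1/500 → 1/400 → 1/320 → 1/250 → 1/200 → 1/160 → 1/125.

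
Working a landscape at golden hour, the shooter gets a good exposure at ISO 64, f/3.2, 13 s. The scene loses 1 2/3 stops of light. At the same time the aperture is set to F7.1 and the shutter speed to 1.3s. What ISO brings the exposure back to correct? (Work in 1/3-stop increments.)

ISO 10000

Scene light: 1 2/3 stops darker.
Aperture: f/3.2 → f/3.5 → f/4 → f/4.5 → f/5 → f/5.6 → f/6.3 → f/7.1 — 2 1/3 stops stopped down (darker).
Shutter speed: 13 → 10 → 8 → 6 → 5 → 4 → 3.2 → 2.5 → 2 → 1.6 → 1.3 — 3 1/3 stops shorter (darker).
Net so far: 7 1/3 stops darker. ISO: 64 → 80 → 100 → 125 → 160 → 200 → 250 → 320 → 400 → 500 → 640 → 800 → 1000 → 1250 → 1600 → 2000 → 2500 → 3200 → 4000 → 5000 → 6400 → 8000 → 10000.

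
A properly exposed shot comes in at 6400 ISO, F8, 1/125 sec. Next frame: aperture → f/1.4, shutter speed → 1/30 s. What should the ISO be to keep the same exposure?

ISO 50

Aperture: f/8 → f/5.6 → f/4 → f/2.8 → f/2 → f/1.4 — 5 stops larger aperture (brighter).
Shutter speed: 1/125 → 1/60 → 1/30 — 2 stops slower (brighter).
Net change so far: 7 stops brighter. Offset with the ISO: 6400 → 3200 → 1600 → 800 → 400 → 200 → 100 → 50.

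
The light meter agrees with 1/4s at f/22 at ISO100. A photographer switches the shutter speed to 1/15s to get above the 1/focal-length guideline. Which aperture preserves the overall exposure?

Shutter speed: 1/4 → 1/8 → 1/15 — 2 stops shorter (darker).
Need 2 stops brighter from the aperture: f/22 → f/16 → f/11.

f/11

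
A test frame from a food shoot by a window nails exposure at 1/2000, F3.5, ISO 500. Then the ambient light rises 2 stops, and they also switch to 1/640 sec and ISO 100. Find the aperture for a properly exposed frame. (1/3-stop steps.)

Scene light: 2 stops brighter.
Shutter speed: 1/2000 → 1/1600 → 1/1250 → 1/1000 → 1/800 → 1/640 — 1 2/3 stops slower (brighter).
ISO: 500 → 400 → 320 → 250 → 200 → 160 → 125 → 100 — 2 1/3 stops lower (darker).
Net so far: 1 1/3 stops brighter. Aperture: f/3.5 → f/4 → f/4.5 → f/5 → f/5.6.

f/5.6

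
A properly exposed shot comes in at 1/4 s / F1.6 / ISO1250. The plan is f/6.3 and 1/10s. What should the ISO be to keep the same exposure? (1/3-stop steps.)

Aperture: f/1.6 → f/1.8 → f/2 → f/2.2 → f/2.5 → f/2.8 → f/3.2 → f/3.5 → f/4 → f/4.5 → f/5 → f/5.6 → f/6.3 — 4 stops stopped down (darker).
Shutter speed: 1/4 → 1/5 → 1/6 → 1/8 → 1/10 — 1 1/3 stops faster (darker).
Net change so far: 5 1/3 stops darker. Offset with the ISO: 1250 → 1600 → 2000 → 2500 → 3200 → 4000 → 5000 → 6400 → 8000 → 10000 → 12800 → 16000 → 20000 → 25600 → 32000 → 40000 → 51200.

ISO 51200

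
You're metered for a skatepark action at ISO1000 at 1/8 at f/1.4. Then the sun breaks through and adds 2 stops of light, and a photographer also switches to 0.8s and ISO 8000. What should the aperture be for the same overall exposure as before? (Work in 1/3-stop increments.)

Scene light: 2 stops brighter.
Shutter speed: 1/8 → 1/6 → 1/5 → 1/4 → 0.3 → 0.4 → 0.5 → 0.6 → 0.8 — 2 2/3 stops slower (brighter).
ISO: 1000 → 1250 → 1600 → 2000 → 2500 → 3200 → 4000 → 5000 → 6400 → 8000 — 3 stops raised (brighter).
Net so far: 7 2/3 stops brighter. Aperture: f/1.4 → f/1.6 → f/1.8 → f/2 → f/2.2 → f/2.5 → f/2.8 → f/3.2 → f/3.5 → f/4 → f/4.5 → f/5 → f/5.6 → f/6.3 → f/7.1 → f/8 → f/9 → f/10 → f/11 → f/13 → f/14 → f/16 → f/18 → f/20.

f/20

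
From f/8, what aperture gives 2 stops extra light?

Aperture: f/8 → f/5.6 → f/4 — 2 stops larger aperture (brighter).

f/4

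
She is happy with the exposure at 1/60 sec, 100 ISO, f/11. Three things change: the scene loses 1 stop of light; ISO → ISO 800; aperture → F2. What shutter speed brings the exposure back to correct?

Scene light: 1 stop darker.
ISO: 100 → 200 → 400 → 800 — 3 stops raised (brighter).
Aperture: f/11 → f/8 → f/5.6 → f/4 → f/2.8 → f/2 — 5 stops wider (brighter).
Net so far: 7 stops brighter. Shutter speed: 1/60 → 1/125 → 1/250 → 1/500 → 1/1000 → 1/2000 → 1/4000 → 1/8000.

1/8000s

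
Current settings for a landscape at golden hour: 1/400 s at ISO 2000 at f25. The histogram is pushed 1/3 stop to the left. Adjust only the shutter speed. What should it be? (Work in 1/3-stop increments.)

Underexposed by 1/3 stop → need 1/3 stop brighter.
Shutter speed: 1/400 → 1/320.

1/320s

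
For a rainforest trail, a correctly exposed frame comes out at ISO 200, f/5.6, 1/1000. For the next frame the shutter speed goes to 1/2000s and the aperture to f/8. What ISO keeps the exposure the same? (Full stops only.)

Shutter speed: 1/1000 → 1/2000 — 1 stop faster (darker).
Aperture: f/5.6 → f/8 — 1 stop stopped down (darker).
Net change so far: 2 stops darker. Offset with the ISO: 200 → 400 → 800.

ISO 800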